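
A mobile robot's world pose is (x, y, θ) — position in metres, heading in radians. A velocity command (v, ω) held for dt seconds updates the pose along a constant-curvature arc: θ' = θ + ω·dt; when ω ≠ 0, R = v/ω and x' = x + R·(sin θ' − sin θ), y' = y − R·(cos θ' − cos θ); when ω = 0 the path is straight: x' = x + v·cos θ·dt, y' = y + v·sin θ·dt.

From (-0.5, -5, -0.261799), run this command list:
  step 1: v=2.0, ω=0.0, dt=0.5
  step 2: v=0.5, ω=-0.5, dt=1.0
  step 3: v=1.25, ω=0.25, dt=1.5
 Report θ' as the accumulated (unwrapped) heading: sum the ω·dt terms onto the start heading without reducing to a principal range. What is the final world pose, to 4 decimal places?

step 1: θ'=-0.2618 (straight) → pose (0.4659, -5.2588, -0.2618)
step 2: θ'=-0.7618 (R=-1.0000) → pose (0.8973, -5.5011, -0.7618)
step 3: θ'=-0.3868 (R=5.0000) → pose (2.4623, -6.5138, -0.3868)

(2.4623, -6.5138, -0.3868)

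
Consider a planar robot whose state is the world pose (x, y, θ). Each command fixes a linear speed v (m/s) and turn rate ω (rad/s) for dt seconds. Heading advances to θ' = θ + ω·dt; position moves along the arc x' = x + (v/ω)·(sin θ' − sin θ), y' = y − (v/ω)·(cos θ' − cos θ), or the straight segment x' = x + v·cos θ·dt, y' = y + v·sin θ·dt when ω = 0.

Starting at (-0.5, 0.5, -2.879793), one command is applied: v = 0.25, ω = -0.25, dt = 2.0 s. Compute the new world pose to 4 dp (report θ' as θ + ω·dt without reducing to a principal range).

(-0.9948, 0.4942, -3.3798)

θ' = -2.8798 + -0.25·2.0 = -3.3798
R = v/ω = 0.25/-0.25 = -1.0000
x' = -0.5 + -1.0000·(sin -3.3798 − sin -2.8798) = -0.9948
y' = 0.5 − -1.0000·(cos -3.3798 − cos -2.8798) = 0.4942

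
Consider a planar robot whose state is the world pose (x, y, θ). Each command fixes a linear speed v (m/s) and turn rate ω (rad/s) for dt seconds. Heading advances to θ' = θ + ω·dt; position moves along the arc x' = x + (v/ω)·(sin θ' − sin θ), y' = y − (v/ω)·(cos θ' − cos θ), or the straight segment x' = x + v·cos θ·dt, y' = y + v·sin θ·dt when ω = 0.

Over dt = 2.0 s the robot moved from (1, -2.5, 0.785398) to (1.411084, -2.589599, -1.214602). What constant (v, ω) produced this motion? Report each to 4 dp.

Δθ = -1.214602 − 0.785398 = -2.000000
ω = Δθ/dt = -2.000000/2.0 = -1.0000
R = Δx/(sin θ' − sin θ) = -0.2500
v = R·ω = -0.2500·-1.0000 = 0.2500

v = 0.2500, ω = -1.0000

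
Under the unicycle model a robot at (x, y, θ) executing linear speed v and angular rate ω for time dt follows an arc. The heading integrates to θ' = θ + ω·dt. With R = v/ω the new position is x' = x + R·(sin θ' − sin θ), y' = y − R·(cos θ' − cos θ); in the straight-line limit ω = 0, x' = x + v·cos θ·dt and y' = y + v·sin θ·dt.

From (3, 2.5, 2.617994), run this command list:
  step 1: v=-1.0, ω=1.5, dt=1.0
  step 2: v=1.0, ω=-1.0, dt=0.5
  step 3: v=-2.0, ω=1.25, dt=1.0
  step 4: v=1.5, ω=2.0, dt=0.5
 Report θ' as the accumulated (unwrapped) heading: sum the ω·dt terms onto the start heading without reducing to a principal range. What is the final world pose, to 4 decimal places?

step 1: θ'=4.1180 (R=-0.6667) → pose (3.8857, 2.7040, 4.1180)
step 2: θ'=3.6180 (R=-1.0000) → pose (3.5158, 2.3754, 3.6180)
step 3: θ'=4.8680 (R=-1.6000) → pose (4.3627, 4.0452, 4.8680)
step 4: θ'=5.8680 (R=0.7500) → pose (4.8011, 3.4751, 5.8680)

(4.8011, 3.4751, 5.8680)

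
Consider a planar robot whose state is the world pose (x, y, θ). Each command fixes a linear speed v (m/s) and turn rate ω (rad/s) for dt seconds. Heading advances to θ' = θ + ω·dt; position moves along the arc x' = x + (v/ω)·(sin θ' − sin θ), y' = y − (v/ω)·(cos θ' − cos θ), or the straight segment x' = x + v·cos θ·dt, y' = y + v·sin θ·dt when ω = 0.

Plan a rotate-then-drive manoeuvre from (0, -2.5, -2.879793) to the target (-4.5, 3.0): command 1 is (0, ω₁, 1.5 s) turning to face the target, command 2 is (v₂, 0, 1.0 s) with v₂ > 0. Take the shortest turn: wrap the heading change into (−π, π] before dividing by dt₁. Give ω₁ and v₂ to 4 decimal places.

ω₁ = -0.7646, v₂ = 7.1063

heading to target = atan2(3−-2.5, -4.5−0) = 2.2565
Δθ = wrap(2.2565 − -2.8798) = -1.1469; ω₁ = Δθ/dt₁ = -0.7646
distance = √((-4.5−0)² + (3−-2.5)²) = 7.1063; v₂ = distance/dt₂ = 7.1063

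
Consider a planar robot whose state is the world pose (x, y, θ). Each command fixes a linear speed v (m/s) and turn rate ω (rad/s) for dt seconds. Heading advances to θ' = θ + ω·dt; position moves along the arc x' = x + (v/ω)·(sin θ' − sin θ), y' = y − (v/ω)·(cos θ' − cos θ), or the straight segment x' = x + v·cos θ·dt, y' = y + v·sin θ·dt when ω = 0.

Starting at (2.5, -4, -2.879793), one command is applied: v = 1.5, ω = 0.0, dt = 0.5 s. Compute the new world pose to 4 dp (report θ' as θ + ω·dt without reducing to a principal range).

(1.7756, -4.1941, -2.8798)

θ' = -2.8798 + 0.0·0.5 = -2.8798
ω = 0 → straight: x' = 2.5 + 1.5·cos(-2.8798)·0.5 = 1.7756
y' = -4 + 1.5·sin(-2.8798)·0.5 = -4.1941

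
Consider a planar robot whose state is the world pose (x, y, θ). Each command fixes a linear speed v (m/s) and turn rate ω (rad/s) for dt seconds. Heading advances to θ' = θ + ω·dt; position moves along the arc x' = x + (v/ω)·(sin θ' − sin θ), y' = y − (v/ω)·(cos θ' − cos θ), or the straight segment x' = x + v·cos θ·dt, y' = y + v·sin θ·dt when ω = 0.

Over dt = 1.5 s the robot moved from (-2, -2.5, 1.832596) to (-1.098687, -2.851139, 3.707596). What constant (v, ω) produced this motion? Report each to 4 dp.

Δθ = 3.707596 − 1.832596 = 1.875000
ω = Δθ/dt = 1.875000/1.5 = 1.2500
R = Δx/(sin θ' − sin θ) = -0.6000
v = R·ω = -0.6000·1.2500 = -0.7500

v = -0.7500, ω = 1.2500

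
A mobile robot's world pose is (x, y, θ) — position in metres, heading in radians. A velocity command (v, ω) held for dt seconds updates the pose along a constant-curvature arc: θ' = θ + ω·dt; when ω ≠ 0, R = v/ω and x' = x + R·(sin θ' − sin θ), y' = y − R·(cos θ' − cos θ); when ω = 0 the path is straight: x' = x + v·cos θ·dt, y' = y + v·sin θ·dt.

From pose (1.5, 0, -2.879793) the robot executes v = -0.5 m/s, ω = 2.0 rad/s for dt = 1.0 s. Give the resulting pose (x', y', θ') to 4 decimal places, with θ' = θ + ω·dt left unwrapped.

(1.6279, 0.4008, -0.8798)

θ' = -2.8798 + 2.0·1.0 = -0.8798
R = v/ω = -0.5/2.0 = -0.2500
x' = 1.5 + -0.2500·(sin -0.8798 − sin -2.8798) = 1.6279
y' = 0 − -0.2500·(cos -0.8798 − cos -2.8798) = 0.4008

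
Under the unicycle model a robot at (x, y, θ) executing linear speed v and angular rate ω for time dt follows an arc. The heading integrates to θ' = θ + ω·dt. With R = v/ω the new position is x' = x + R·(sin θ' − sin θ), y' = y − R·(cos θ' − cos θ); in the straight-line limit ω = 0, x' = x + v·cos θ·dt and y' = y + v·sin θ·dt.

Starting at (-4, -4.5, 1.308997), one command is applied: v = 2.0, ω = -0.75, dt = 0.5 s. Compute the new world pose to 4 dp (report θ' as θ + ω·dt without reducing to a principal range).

θ' = 1.3090 + -0.75·0.5 = 0.9340
R = v/ω = 2.0/-0.75 = -2.6667
x' = -4 + -2.6667·(sin 0.9340 − sin 1.3090) = -3.5682
y' = -4.5 − -2.6667·(cos 0.9340 − cos 1.3090) = -3.6045

(-3.5682, -3.6045, 0.9340)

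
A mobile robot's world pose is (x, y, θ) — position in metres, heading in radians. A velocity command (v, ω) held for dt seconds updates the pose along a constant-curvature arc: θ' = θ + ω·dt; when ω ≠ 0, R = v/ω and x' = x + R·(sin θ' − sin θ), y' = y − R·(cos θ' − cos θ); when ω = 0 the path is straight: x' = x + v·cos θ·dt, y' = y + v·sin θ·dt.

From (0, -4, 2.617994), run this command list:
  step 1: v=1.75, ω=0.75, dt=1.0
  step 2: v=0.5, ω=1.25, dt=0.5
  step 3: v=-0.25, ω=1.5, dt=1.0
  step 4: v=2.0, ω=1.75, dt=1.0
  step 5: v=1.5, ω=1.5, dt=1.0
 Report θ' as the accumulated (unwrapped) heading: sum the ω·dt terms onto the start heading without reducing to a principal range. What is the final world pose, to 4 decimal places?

(-0.3493, -2.1473, 8.7430)

step 1: θ'=3.3680 (R=2.3333) → pose (-1.6904, -3.7469, 3.3680)
step 2: θ'=3.9930 (R=0.4000) → pose (-1.9015, -3.8732, 3.9930)
step 3: θ'=5.4930 (R=-0.1667) → pose (-1.9085, -3.6461, 5.4930)
step 4: θ'=7.2430 (R=1.1429) → pose (-0.1604, -3.4974, 7.2430)
step 5: θ'=8.7430 (R=1.0000) → pose (-0.3493, -2.1473, 8.7430)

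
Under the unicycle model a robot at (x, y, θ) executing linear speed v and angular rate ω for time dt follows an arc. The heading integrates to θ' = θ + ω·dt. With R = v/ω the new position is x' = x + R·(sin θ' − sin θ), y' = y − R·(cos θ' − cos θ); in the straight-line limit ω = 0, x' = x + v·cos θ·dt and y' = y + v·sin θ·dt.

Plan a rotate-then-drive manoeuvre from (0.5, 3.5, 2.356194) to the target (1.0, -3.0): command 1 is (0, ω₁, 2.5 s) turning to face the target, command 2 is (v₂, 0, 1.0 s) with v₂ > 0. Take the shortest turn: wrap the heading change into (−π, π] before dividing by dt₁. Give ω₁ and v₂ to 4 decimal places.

heading to target = atan2(-3−3.5, 1−0.5) = -1.4940
Δθ = wrap(-1.4940 − 2.3562) = 2.4330; ω₁ = Δθ/dt₁ = 0.9732
distance = √((1−0.5)² + (-3−3.5)²) = 6.5192; v₂ = distance/dt₂ = 6.5192

ω₁ = 0.9732, v₂ = 6.5192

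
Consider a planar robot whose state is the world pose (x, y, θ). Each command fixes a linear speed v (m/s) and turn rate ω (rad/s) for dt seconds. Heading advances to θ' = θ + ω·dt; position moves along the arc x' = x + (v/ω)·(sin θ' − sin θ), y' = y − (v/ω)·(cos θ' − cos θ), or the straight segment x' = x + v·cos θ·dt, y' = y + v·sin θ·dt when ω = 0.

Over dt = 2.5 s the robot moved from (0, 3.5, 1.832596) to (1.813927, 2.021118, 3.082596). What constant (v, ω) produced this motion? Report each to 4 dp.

Δθ = 3.082596 − 1.832596 = 1.250000
ω = Δθ/dt = 1.250000/2.5 = 0.5000
R = Δx/(sin θ' − sin θ) = -2.0000
v = R·ω = -2.0000·0.5000 = -1.0000

v = -1.0000, ω = 0.5000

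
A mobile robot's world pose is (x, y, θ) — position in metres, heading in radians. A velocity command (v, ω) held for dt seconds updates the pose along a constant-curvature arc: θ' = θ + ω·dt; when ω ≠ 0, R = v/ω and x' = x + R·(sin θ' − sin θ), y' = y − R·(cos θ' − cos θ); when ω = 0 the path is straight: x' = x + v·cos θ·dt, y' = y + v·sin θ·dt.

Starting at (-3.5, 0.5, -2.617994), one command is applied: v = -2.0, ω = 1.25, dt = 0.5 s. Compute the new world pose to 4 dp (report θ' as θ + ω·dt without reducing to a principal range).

θ' = -2.6180 + 1.25·0.5 = -1.9930
R = v/ω = -2.0/1.25 = -1.6000
x' = -3.5 + -1.6000·(sin -1.9930 − sin -2.6180) = -2.8405
y' = 0.5 − -1.6000·(cos -1.9930 − cos -2.6180) = 1.2300

(-2.8405, 1.2300, -1.9930)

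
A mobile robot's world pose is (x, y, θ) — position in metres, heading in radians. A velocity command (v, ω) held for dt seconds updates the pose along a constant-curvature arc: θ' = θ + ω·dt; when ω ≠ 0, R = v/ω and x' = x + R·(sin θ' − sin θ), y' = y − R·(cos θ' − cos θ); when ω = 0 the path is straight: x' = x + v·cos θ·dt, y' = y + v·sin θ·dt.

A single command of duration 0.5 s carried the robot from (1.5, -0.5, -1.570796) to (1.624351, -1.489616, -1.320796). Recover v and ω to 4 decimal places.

v = 2.0000, ω = 0.5000

Δθ = -1.320796 − -1.570796 = 0.250000
ω = Δθ/dt = 0.250000/0.5 = 0.5000
R = −Δy/(cos θ' − cos θ) = 4.0000
v = R·ω = 4.0000·0.5000 = 2.0000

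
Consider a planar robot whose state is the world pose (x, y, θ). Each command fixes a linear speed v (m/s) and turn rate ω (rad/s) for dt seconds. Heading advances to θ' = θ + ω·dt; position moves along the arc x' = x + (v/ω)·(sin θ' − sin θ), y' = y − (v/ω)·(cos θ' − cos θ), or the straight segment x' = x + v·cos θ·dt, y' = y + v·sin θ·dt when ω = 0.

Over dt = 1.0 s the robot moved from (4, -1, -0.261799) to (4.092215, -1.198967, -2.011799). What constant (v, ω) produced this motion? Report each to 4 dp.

v = 0.2500, ω = -1.7500

Δθ = -2.011799 − -0.261799 = -1.750000
ω = Δθ/dt = -1.750000/1.0 = -1.7500
R = −Δy/(cos θ' − cos θ) = -0.1429
v = R·ω = -0.1429·-1.7500 = 0.2500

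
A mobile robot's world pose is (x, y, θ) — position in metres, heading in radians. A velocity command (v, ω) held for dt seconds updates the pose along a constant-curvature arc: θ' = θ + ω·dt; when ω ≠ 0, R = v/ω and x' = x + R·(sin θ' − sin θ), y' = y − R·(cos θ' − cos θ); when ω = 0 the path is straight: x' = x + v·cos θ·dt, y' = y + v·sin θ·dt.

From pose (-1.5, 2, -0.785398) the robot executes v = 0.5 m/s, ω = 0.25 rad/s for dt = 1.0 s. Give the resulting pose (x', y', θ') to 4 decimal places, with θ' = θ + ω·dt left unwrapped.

θ' = -0.7854 + 0.25·1.0 = -0.5354
R = v/ω = 0.5/0.25 = 2.0000
x' = -1.5 + 2.0000·(sin -0.5354 − sin -0.7854) = -1.1062
y' = 2 − 2.0000·(cos -0.5354 − cos -0.7854) = 1.6941

(-1.1062, 1.6941, -0.5354)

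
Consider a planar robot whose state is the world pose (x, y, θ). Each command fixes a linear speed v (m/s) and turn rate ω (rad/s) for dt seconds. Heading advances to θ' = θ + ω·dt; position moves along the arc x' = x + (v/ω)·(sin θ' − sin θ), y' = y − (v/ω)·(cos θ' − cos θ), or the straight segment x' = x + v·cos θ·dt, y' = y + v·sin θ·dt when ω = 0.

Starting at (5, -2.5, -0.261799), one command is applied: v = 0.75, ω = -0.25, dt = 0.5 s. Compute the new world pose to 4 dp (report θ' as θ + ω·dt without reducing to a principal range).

θ' = -0.2618 + -0.25·0.5 = -0.3868
R = v/ω = 0.75/-0.25 = -3.0000
x' = 5 + -3.0000·(sin -0.3868 − sin -0.2618) = 5.3552
y' = -2.5 − -3.0000·(cos -0.3868 − cos -0.2618) = -2.6194

(5.3552, -2.6194, -0.3868)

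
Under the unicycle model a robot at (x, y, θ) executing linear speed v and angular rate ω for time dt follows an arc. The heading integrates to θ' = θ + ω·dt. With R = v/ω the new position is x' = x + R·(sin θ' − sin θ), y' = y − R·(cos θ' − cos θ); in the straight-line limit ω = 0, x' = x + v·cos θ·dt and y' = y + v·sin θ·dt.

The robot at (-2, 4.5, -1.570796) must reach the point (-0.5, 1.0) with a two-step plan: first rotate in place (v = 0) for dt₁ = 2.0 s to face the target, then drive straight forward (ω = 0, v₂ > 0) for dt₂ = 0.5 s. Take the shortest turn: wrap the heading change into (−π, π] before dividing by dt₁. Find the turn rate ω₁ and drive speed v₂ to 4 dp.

heading to target = atan2(1−4.5, -0.5−-2) = -1.1659
Δθ = wrap(-1.1659 − -1.5708) = 0.4049; ω₁ = Δθ/dt₁ = 0.2024
distance = √((-0.5−-2)² + (1−4.5)²) = 3.8079; v₂ = distance/dt₂ = 7.6158

ω₁ = 0.2024, v₂ = 7.6158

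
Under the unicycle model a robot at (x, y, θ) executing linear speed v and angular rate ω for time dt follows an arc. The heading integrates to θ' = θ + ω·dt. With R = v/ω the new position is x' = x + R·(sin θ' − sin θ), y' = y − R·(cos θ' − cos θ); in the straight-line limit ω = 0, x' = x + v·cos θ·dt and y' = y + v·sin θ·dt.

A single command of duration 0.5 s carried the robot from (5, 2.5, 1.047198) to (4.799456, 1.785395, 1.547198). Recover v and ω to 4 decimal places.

Δθ = 1.547198 − 1.047198 = 0.500000
ω = Δθ/dt = 0.500000/0.5 = 1.0000
R = −Δy/(cos θ' − cos θ) = -1.5000
v = R·ω = -1.5000·1.0000 = -1.5000

v = -1.5000, ω = 1.0000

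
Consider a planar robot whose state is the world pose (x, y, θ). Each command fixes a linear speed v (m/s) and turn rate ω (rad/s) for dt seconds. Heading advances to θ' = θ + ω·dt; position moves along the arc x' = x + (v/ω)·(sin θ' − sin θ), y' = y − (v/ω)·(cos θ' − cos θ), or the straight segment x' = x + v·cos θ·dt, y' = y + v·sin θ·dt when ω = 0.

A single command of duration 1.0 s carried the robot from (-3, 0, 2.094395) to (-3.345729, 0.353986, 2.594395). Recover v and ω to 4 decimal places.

Δθ = 2.594395 − 2.094395 = 0.500000
ω = Δθ/dt = 0.500000/1.0 = 0.5000
R = −Δy/(cos θ' − cos θ) = 1.0000
v = R·ω = 1.0000·0.5000 = 0.5000

v = 0.5000, ω = 0.5000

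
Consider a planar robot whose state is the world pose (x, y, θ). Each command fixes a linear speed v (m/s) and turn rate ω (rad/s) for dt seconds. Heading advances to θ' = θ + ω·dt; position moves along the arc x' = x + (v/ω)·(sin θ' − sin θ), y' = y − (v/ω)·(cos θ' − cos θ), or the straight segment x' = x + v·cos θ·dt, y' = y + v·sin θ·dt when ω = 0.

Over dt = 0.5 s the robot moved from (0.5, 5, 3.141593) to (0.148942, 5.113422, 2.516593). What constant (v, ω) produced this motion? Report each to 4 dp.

Δθ = 2.516593 − 3.141593 = -0.625000
ω = Δθ/dt = -0.625000/0.5 = -1.2500
R = Δx/(sin θ' − sin θ) = -0.6000
v = R·ω = -0.6000·-1.2500 = 0.7500

v = 0.7500, ω = -1.2500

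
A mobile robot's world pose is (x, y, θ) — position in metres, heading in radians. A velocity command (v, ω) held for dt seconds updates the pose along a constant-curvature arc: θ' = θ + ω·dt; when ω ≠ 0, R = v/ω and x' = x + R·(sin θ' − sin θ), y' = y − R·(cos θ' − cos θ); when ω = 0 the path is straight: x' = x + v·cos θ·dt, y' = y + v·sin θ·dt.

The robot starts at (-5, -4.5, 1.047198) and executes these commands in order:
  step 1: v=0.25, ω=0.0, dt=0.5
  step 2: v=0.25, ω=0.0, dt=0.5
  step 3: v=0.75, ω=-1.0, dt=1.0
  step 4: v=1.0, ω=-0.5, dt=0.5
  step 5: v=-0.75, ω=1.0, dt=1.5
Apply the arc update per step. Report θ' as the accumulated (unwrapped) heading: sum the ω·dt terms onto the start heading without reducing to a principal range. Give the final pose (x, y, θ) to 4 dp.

step 1: θ'=1.0472 (straight) → pose (-4.9375, -4.3917, 1.0472)
step 2: θ'=1.0472 (straight) → pose (-4.8750, -4.2835, 1.0472)
step 3: θ'=0.0472 (R=-0.7500) → pose (-4.2609, -3.9093, 0.0472)
step 4: θ'=-0.2028 (R=-2.0000) → pose (-3.7637, -3.9481, -0.2028)
step 5: θ'=1.2972 (R=-0.7500) → pose (-4.6368, -4.4801, 1.2972)

(-4.6368, -4.4801, 1.2972)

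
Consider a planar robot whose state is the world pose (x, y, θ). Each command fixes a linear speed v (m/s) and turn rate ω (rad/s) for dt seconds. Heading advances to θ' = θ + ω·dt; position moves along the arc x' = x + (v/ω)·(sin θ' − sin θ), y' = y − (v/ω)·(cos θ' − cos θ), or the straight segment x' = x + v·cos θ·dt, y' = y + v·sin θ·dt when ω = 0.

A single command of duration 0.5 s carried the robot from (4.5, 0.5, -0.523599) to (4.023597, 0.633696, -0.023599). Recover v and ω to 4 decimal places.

v = -1.0000, ω = 1.0000

Δθ = -0.023599 − -0.523599 = 0.500000
ω = Δθ/dt = 0.500000/0.5 = 1.0000
R = Δx/(sin θ' − sin θ) = -1.0000
v = R·ω = -1.0000·1.0000 = -1.0000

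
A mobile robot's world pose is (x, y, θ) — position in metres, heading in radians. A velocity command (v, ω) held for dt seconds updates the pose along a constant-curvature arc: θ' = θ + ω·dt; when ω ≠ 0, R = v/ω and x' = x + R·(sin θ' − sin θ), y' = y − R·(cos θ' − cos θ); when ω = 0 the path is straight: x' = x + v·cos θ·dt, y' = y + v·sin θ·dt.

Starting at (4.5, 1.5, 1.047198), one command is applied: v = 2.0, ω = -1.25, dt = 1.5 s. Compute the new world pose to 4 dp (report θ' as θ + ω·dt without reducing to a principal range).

θ' = 1.0472 + -1.25·1.5 = -0.8278
R = v/ω = 2.0/-1.25 = -1.6000
x' = 4.5 + -1.6000·(sin -0.8278 − sin 1.0472) = 7.0640
y' = 1.5 − -1.6000·(cos -0.8278 − cos 1.0472) = 1.7824

(7.0640, 1.7824, -0.8278)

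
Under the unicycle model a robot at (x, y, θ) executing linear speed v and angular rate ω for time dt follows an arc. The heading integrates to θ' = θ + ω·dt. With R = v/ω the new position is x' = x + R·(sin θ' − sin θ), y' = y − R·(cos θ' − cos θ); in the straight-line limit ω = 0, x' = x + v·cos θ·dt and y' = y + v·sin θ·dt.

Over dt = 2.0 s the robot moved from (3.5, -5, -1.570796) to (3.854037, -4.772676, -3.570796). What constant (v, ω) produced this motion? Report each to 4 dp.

v = -0.2500, ω = -1.0000

Δθ = -3.570796 − -1.570796 = -2.000000
ω = Δθ/dt = -2.000000/2.0 = -1.0000
R = Δx/(sin θ' − sin θ) = 0.2500
v = R·ω = 0.2500·-1.0000 = -0.2500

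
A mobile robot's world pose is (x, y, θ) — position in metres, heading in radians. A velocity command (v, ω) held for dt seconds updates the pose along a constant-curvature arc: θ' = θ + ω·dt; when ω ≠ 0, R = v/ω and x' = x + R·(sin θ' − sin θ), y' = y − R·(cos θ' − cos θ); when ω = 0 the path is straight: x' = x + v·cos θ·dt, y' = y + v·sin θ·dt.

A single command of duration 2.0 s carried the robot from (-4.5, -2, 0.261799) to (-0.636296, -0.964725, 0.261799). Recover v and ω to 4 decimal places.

Δθ = 0.261799 − 0.261799 = 0.000000
ω = Δθ/dt = 0.000000/2.0 = 0.0000
ω = 0 → v = (Δx·cos θ + Δy·sin θ)/dt = 2.0000

v = 2.0000, ω = 0.0000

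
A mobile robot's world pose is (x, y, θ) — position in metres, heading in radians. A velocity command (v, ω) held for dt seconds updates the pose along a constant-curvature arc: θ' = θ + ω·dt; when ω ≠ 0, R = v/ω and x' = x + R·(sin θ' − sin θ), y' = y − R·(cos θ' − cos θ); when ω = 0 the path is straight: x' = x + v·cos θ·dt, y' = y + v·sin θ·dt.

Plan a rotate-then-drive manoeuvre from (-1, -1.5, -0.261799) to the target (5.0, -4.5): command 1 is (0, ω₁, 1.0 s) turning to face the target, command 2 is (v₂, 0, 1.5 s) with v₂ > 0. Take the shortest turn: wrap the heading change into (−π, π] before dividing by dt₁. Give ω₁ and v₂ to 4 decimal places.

heading to target = atan2(-4.5−-1.5, 5−-1) = -0.4636
Δθ = wrap(-0.4636 − -0.2618) = -0.2018; ω₁ = Δθ/dt₁ = -0.2018
distance = √((5−-1)² + (-4.5−-1.5)²) = 6.7082; v₂ = distance/dt₂ = 4.4721

ω₁ = -0.2018, v₂ = 4.4721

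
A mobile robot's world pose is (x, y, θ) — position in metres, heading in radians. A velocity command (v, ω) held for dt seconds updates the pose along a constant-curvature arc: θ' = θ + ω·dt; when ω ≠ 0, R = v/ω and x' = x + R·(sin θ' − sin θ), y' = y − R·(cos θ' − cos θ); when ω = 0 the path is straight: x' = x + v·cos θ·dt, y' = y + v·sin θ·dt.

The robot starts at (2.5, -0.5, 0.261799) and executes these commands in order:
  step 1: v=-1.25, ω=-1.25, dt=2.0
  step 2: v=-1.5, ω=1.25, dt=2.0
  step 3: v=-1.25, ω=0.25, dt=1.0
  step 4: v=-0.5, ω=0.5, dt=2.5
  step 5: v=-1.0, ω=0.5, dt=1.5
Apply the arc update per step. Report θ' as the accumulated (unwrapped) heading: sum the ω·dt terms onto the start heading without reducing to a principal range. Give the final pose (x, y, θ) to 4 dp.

step 1: θ'=-2.2382 (R=1.0000) → pose (1.4558, 1.0849, -2.2382)
step 2: θ'=0.2618 (R=-1.2000) → pose (0.2027, 2.9867, 0.2618)
step 3: θ'=0.5118 (R=-5.0000) → pose (-0.9520, 2.5164, 0.5118)
step 4: θ'=1.7618 (R=-1.0000) → pose (-1.4441, 1.4547, 1.7618)
step 5: θ'=2.5118 (R=-2.0000) → pose (-0.6584, 0.2181, 2.5118)

(-0.6584, 0.2181, 2.5118)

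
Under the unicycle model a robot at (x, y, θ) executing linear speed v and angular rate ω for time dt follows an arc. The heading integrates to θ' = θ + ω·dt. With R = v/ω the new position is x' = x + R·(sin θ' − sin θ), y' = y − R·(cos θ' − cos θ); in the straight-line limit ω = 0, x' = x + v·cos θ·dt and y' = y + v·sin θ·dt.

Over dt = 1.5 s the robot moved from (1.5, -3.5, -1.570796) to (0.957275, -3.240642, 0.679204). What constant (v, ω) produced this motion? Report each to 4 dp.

Δθ = 0.679204 − -1.570796 = 2.250000
ω = Δθ/dt = 2.250000/1.5 = 1.5000
R = Δx/(sin θ' − sin θ) = -0.3333
v = R·ω = -0.3333·1.5000 = -0.5000

v = -0.5000, ω = 1.5000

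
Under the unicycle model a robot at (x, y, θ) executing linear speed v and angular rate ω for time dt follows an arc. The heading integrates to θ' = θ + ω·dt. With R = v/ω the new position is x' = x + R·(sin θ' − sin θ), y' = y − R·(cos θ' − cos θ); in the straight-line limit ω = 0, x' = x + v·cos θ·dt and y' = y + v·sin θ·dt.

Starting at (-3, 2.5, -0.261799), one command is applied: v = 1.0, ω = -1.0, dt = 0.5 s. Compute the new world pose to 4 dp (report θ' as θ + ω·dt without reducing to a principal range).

(-2.5686, 2.2577, -0.7618)

θ' = -0.2618 + -1.0·0.5 = -0.7618
R = v/ω = 1.0/-1.0 = -1.0000
x' = -3 + -1.0000·(sin -0.7618 − sin -0.2618) = -2.5686
y' = 2.5 − -1.0000·(cos -0.7618 − cos -0.2618) = 2.2577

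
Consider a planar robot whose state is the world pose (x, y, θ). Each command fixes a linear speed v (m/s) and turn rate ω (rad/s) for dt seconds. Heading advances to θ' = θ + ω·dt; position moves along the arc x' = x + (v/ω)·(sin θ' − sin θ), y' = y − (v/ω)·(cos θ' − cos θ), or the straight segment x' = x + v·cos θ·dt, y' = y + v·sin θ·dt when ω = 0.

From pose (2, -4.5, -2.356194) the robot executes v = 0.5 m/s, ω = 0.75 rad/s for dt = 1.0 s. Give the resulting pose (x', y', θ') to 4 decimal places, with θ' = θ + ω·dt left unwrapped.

(1.8052, -4.9478, -1.6062)

θ' = -2.3562 + 0.75·1.0 = -1.6062
R = v/ω = 0.5/0.75 = 0.6667
x' = 2 + 0.6667·(sin -1.6062 − sin -2.3562) = 1.8052
y' = -4.5 − 0.6667·(cos -1.6062 − cos -2.3562) = -4.9478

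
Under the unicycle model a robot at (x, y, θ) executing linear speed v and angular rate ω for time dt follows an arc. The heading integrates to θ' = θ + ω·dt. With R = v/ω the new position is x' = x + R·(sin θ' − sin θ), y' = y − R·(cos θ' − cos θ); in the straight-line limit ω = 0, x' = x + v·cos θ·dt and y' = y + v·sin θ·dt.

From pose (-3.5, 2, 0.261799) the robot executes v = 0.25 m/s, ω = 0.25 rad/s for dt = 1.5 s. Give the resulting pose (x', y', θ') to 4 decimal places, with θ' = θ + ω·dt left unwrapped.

θ' = 0.2618 + 0.25·1.5 = 0.6368
R = v/ω = 0.25/0.25 = 1.0000
x' = -3.5 + 1.0000·(sin 0.6368 − sin 0.2618) = -3.1642
y' = 2 − 1.0000·(cos 0.6368 − cos 0.2618) = 2.1619

(-3.1642, 2.1619, 0.6368)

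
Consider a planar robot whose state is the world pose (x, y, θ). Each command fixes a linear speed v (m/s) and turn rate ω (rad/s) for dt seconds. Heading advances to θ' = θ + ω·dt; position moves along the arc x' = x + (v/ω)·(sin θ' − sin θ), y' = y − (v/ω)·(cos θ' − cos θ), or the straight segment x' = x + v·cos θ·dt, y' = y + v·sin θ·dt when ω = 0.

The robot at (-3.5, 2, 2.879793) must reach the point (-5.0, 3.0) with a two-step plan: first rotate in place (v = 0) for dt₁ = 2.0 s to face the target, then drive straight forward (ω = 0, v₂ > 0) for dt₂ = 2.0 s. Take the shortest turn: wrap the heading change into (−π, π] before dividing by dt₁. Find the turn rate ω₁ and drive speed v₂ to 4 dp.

heading to target = atan2(3−2, -5−-3.5) = 2.5536
Δθ = wrap(2.5536 − 2.8798) = -0.3262; ω₁ = Δθ/dt₁ = -0.1631
distance = √((-5−-3.5)² + (3−2)²) = 1.8028; v₂ = distance/dt₂ = 0.9014

ω₁ = -0.1631, v₂ = 0.9014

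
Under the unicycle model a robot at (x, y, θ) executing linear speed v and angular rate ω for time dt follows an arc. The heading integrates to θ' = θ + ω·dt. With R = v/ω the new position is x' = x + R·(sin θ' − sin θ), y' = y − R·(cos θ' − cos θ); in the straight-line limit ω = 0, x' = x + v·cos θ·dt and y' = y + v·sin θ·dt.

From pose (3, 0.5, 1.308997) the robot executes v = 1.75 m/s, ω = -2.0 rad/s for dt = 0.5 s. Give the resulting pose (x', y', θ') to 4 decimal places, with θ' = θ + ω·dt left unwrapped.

(3.5791, 1.1071, 0.3090)

θ' = 1.3090 + -2.0·0.5 = 0.3090
R = v/ω = 1.75/-2.0 = -0.8750
x' = 3 + -0.8750·(sin 0.3090 − sin 1.3090) = 3.5791
y' = 0.5 − -0.8750·(cos 0.3090 − cos 1.3090) = 1.1071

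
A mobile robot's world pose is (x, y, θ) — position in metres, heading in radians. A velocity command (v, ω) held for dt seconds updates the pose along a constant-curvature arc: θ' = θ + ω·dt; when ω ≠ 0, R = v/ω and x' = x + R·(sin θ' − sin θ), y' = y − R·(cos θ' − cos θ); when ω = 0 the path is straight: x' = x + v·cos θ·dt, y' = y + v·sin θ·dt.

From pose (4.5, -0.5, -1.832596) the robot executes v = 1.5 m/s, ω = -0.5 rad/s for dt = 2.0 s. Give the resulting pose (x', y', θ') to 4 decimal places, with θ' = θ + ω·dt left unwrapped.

(2.5145, -2.5815, -2.8326)

θ' = -1.8326 + -0.5·2.0 = -2.8326
R = v/ω = 1.5/-0.5 = -3.0000
x' = 4.5 + -3.0000·(sin -2.8326 − sin -1.8326) = 2.5145
y' = -0.5 − -3.0000·(cos -2.8326 − cos -1.8326) = -2.5815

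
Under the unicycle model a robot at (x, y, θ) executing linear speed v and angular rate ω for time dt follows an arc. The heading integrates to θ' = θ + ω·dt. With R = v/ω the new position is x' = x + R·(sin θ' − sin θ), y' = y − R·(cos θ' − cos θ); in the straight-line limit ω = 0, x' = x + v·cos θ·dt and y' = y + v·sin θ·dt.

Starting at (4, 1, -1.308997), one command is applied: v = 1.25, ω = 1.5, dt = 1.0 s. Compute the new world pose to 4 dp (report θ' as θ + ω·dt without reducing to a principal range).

θ' = -1.3090 + 1.5·1.0 = 0.1910
R = v/ω = 1.25/1.5 = 0.8333
x' = 4 + 0.8333·(sin 0.1910 − sin -1.3090) = 4.9631
y' = 1 − 0.8333·(cos 0.1910 − cos -1.3090) = 0.3975

(4.9631, 0.3975, 0.1910)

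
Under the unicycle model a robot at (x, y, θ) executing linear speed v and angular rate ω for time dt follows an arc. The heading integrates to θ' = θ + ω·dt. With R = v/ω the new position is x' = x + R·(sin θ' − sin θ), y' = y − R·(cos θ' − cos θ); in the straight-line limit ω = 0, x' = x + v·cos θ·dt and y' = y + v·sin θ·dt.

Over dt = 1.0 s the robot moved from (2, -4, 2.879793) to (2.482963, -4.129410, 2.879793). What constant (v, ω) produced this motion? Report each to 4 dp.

v = -0.5000, ω = 0.0000

Δθ = 2.879793 − 2.879793 = 0.000000
ω = Δθ/dt = 0.000000/1.0 = 0.0000
ω = 0 → v = (Δx·cos θ + Δy·sin θ)/dt = -0.5000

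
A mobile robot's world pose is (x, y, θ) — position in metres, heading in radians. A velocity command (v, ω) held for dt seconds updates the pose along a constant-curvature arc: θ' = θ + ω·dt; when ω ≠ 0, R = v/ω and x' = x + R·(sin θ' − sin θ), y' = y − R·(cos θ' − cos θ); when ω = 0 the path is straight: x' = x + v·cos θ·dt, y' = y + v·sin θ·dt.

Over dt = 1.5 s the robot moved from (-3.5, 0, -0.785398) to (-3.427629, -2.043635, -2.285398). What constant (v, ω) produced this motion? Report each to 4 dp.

Δθ = -2.285398 − -0.785398 = -1.500000
ω = Δθ/dt = -1.500000/1.5 = -1.0000
R = −Δy/(cos θ' − cos θ) = -1.5000
v = R·ω = -1.5000·-1.0000 = 1.5000

v = 1.5000, ω = -1.0000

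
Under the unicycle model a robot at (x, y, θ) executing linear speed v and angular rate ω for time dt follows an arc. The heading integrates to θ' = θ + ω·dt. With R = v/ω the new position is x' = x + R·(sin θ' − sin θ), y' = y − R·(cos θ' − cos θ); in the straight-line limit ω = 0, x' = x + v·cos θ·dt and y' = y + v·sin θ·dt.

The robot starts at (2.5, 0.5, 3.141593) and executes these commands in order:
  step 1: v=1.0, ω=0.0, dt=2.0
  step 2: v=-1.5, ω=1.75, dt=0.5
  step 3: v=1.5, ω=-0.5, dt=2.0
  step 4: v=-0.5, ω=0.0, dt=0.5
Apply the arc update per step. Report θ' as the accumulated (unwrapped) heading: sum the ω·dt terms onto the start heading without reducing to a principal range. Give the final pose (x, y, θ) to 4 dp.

step 1: θ'=3.1416 (straight) → pose (0.5000, 0.5000, 3.1416)
step 2: θ'=4.0166 (R=-0.8571) → pose (1.1579, 0.8077, 4.0166)
step 3: θ'=3.0166 (R=-3.0000) → pose (-1.5188, -0.2459, 3.0166)
step 4: θ'=3.0166 (straight) → pose (-1.2707, -0.2771, 3.0166)

(-1.2707, -0.2771, 3.0166)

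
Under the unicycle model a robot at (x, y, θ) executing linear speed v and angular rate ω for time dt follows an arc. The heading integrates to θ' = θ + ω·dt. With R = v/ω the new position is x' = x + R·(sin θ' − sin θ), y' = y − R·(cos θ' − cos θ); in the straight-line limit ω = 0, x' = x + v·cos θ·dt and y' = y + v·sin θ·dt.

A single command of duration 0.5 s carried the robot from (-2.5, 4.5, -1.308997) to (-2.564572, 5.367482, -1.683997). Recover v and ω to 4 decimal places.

Δθ = -1.683997 − -1.308997 = -0.375000
ω = Δθ/dt = -0.375000/0.5 = -0.7500
R = −Δy/(cos θ' − cos θ) = 2.3333
v = R·ω = 2.3333·-0.7500 = -1.7500

v = -1.7500, ω = -0.7500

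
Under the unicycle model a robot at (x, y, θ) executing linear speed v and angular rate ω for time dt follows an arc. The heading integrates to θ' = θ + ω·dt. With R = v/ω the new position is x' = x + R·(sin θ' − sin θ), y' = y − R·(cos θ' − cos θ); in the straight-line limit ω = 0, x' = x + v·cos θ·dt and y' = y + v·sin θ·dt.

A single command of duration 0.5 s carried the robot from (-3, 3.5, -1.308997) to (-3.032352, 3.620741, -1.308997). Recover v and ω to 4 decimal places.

v = -0.2500, ω = 0.0000

Δθ = -1.308997 − -1.308997 = 0.000000
ω = Δθ/dt = 0.000000/0.5 = 0.0000
ω = 0 → v = (Δx·cos θ + Δy·sin θ)/dt = -0.2500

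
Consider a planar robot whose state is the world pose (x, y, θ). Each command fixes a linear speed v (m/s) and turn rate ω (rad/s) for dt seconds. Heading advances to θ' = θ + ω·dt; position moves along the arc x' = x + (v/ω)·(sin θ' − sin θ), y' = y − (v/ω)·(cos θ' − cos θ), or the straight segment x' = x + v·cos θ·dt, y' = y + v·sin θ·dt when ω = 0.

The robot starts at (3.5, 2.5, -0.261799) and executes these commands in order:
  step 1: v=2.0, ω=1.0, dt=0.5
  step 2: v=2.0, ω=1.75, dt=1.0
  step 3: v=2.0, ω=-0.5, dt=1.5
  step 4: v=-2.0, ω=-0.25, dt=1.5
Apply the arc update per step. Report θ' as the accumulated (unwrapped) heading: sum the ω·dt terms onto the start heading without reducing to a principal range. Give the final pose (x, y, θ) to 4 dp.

(3.6582, 4.4017, 0.8632)

step 1: θ'=0.2382 (R=2.0000) → pose (4.4895, 2.4883, 0.2382)
step 2: θ'=1.9882 (R=1.1429) → pose (5.2646, 4.0622, 1.9882)
step 3: θ'=1.2382 (R=-4.0000) → pose (5.1404, 6.9898, 1.2382)
step 4: θ'=0.8632 (R=8.0000) → pose (3.6582, 4.4017, 0.8632)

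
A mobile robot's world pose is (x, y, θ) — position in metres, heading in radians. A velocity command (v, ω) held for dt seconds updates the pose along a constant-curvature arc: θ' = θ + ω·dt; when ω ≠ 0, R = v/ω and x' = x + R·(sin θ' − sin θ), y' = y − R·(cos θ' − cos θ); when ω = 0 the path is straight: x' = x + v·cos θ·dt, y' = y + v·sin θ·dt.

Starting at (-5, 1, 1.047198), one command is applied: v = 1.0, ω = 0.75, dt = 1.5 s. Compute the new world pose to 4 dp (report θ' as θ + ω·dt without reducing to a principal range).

(-5.0553, 2.4211, 2.1722)

θ' = 1.0472 + 0.75·1.5 = 2.1722
R = v/ω = 1.0/0.75 = 1.3333
x' = -5 + 1.3333·(sin 2.1722 − sin 1.0472) = -5.0553
y' = 1 − 1.3333·(cos 2.1722 − cos 1.0472) = 2.4211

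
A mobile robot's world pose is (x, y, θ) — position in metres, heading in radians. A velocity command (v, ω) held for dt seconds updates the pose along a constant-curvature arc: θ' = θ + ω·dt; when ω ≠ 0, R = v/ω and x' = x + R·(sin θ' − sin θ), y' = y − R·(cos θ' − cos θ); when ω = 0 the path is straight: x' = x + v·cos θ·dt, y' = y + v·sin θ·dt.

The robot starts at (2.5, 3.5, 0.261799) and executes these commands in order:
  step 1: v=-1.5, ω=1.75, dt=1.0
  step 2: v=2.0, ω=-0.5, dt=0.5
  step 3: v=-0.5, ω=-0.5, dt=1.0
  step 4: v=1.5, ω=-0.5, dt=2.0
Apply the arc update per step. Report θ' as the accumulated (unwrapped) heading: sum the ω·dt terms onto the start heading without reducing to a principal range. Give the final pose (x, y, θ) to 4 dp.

(3.6890, 4.7457, 0.2618)

step 1: θ'=2.0118 (R=-0.8571) → pose (1.9467, 2.3062, 2.0118)
step 2: θ'=1.7618 (R=-4.0000) → pose (1.6367, 3.2542, 1.7618)
step 3: θ'=1.2618 (R=1.0000) → pose (1.6076, 2.7603, 1.2618)
step 4: θ'=0.2618 (R=-3.0000) → pose (3.6890, 4.7457, 0.2618)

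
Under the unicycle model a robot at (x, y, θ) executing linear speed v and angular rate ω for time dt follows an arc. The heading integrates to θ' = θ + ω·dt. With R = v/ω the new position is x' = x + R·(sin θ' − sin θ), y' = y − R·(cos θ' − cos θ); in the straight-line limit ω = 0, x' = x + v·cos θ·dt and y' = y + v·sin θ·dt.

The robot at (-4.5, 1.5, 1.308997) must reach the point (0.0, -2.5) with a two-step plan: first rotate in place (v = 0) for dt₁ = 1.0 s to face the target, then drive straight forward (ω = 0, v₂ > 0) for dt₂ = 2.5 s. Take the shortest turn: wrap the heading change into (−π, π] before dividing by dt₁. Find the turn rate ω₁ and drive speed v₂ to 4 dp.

heading to target = atan2(-2.5−1.5, 0−-4.5) = -0.7266
Δθ = wrap(-0.7266 − 1.3090) = -2.0356; ω₁ = Δθ/dt₁ = -2.0356
distance = √((0−-4.5)² + (-2.5−1.5)²) = 6.0208; v₂ = distance/dt₂ = 2.4083

ω₁ = -2.0356, v₂ = 2.4083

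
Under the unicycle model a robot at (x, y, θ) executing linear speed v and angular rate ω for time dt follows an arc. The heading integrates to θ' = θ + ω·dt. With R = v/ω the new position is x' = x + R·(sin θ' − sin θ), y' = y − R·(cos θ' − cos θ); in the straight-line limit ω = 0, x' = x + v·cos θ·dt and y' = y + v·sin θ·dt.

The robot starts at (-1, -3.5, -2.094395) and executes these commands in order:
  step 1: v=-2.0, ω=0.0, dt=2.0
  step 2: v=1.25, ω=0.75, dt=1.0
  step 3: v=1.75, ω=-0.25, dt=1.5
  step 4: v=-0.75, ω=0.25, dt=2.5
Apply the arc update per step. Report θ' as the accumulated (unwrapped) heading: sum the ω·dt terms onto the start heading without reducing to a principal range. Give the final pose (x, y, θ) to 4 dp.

(0.6197, -2.0311, -1.0944)

step 1: θ'=-2.0944 (straight) → pose (1.0000, -0.0359, -2.0944)
step 2: θ'=-1.3444 (R=1.6667) → pose (0.8192, -1.2434, -1.3444)
step 3: θ'=-1.7194 (R=-7.0000) → pose (0.9207, -3.8510, -1.7194)
step 4: θ'=-1.0944 (R=-3.0000) → pose (0.6197, -2.0311, -1.0944)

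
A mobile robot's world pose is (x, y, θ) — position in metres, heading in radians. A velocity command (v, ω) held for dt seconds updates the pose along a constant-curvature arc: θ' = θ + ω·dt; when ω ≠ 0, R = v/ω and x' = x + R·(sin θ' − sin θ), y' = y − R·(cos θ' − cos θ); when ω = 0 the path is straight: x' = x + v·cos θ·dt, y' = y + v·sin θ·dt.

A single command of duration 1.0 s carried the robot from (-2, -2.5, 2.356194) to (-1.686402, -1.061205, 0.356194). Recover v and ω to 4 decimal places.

Δθ = 0.356194 − 2.356194 = -2.000000
ω = Δθ/dt = -2.000000/1.0 = -2.0000
R = −Δy/(cos θ' − cos θ) = -0.8750
v = R·ω = -0.8750·-2.0000 = 1.7500

v = 1.7500, ω = -2.0000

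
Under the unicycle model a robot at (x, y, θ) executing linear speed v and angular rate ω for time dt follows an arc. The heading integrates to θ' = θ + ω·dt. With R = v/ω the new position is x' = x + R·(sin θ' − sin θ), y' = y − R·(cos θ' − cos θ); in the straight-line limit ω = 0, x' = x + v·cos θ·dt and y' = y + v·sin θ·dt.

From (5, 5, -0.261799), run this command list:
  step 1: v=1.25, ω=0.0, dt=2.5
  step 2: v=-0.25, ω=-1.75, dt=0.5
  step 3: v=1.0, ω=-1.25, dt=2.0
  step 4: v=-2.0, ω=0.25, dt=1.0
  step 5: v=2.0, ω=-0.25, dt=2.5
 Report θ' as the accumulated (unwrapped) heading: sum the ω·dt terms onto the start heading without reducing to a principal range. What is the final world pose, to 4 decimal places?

step 1: θ'=-0.2618 (straight) → pose (8.0185, 4.1912, -0.2618)
step 2: θ'=-1.1368 (R=0.1429) → pose (7.9259, 4.2691, -1.1368)
step 3: θ'=-3.6368 (R=-0.8000) → pose (6.8199, 3.2288, -3.6368)
step 4: θ'=-3.3868 (R=-8.0000) → pose (8.6795, 2.5071, -3.3868)
step 5: θ'=-4.0118 (R=-8.0000) → pose (4.5059, 5.1104, -4.0118)

(4.5059, 5.1104, -4.0118)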